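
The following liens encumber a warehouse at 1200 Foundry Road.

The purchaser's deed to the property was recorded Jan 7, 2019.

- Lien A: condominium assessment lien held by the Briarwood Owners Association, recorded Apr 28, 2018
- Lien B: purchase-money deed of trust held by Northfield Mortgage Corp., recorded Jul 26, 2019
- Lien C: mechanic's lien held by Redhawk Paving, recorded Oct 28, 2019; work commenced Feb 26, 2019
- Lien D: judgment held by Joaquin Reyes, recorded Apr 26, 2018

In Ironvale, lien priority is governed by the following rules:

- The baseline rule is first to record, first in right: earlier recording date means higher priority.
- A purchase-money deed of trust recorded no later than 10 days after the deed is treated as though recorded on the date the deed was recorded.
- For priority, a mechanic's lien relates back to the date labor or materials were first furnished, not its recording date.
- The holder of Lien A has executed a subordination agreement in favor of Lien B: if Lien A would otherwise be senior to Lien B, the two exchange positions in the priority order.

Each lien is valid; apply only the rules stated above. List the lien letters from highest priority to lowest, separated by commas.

D, B, C, A

Effective dates after the stated exceptions: B was recorded 200 days after the deed, outside the 10-day window, so it keeps its recording date; C's effective date is Feb 26, 2019, when work began.
Ordering by effective date: D (Apr 26, 2018), A (Apr 28, 2018), C (Feb 26, 2019), B (Jul 26, 2019).
The subordination applies — A was senior to B — so A and B swap.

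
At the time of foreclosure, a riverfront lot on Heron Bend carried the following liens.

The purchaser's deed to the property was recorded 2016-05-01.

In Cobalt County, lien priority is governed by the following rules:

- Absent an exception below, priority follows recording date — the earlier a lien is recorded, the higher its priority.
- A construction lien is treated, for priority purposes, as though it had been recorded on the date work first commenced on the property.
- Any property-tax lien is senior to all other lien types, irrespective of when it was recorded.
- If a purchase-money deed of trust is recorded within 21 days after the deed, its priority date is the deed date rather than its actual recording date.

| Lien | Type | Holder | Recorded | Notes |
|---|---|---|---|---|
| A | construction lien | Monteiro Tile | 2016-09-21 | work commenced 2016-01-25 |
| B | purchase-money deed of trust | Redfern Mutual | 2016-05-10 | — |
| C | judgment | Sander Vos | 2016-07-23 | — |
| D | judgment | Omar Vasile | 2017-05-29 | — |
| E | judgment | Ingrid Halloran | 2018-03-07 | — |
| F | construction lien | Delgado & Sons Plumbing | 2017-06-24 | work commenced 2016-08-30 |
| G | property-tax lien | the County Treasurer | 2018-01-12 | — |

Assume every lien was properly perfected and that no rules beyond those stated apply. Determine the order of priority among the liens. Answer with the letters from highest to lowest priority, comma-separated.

G, A, B, C, F, D, E

Effective dates: A relates back to 2016-01-25 (work commenced); B's effective date is the deed date, 2016-05-01; F is treated as recorded 2016-08-30, the work-commencement date.
G is a property-tax lien and takes priority over every other lien.
The other liens, earliest effective date first: A (2016-01-25), B (2016-05-01), C (2016-07-23), F (2016-08-30), D (2017-05-29), E (2018-03-07).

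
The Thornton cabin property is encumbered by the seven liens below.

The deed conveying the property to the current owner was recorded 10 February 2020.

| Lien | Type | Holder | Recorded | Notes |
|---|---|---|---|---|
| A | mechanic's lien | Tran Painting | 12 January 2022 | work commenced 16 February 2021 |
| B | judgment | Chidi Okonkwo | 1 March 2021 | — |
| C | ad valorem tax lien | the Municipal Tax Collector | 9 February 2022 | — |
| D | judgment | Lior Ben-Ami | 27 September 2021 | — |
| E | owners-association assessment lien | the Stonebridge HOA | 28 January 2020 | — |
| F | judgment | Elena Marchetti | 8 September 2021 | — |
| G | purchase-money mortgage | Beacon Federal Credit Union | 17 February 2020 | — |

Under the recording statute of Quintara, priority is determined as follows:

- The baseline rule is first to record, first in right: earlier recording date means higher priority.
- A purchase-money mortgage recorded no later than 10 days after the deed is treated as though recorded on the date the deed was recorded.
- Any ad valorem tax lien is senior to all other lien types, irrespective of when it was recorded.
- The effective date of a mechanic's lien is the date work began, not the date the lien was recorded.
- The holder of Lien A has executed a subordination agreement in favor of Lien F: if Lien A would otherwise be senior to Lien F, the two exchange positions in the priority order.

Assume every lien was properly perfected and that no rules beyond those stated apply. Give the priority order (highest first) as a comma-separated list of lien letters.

Adjusting effective dates: A relates back to 16 February 2021 (work commenced); G's effective date is the deed date, 10 February 2020.
As an ad valorem tax lien, C is senior to every other lien.
Remaining liens by effective date: E (28 January 2020), G (10 February 2020), A (16 February 2021), B (1 March 2021), F (8 September 2021), D (27 September 2021).
A is senior to F before the subordination, so the two trade places.

C, E, G, F, B, A, D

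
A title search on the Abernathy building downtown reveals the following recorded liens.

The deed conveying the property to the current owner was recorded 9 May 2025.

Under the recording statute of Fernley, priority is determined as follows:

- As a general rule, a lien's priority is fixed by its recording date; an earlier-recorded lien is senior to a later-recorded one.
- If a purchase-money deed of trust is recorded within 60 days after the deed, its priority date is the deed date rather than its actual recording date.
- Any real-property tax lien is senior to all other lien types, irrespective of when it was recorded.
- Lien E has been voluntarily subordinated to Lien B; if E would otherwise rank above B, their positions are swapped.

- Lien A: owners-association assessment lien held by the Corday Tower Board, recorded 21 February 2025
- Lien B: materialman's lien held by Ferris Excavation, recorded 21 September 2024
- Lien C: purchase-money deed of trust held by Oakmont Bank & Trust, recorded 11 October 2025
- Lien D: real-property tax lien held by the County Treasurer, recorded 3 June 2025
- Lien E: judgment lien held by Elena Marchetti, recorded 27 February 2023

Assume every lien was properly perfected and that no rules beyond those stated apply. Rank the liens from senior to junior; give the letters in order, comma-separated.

D, B, E, A, C

Adjusting effective dates: C missed the 60-day window (155 days after the deed), so its recording date stands.
As a real-property tax lien, D is senior to every other lien.
The other liens, earliest effective date first: E (27 February 2023), B (21 September 2024), A (21 February 2025), C (11 October 2025).
Because E would otherwise rank above B, the subordination swaps them.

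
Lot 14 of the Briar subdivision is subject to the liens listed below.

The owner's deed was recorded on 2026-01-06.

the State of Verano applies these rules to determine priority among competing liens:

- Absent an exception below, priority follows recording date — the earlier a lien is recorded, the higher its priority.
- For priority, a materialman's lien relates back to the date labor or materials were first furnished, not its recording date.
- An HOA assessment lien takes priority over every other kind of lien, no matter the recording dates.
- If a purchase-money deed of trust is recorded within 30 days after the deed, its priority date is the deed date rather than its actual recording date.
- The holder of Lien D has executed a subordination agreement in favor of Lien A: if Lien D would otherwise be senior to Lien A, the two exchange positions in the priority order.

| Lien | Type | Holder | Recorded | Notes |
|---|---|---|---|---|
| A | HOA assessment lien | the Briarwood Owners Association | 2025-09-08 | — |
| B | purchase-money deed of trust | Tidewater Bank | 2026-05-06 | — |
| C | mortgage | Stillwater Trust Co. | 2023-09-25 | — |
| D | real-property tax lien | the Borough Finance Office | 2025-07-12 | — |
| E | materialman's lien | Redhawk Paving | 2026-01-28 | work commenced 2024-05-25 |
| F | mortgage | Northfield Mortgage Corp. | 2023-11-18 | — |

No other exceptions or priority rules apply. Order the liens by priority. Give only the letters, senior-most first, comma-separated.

A, C, F, E, D, B

Effective dates after the stated exceptions: B was recorded 120 days after the deed, outside the 30-day window, so it keeps its recording date; E is treated as recorded 2024-05-25, the work-commencement date.
A, as an HOA assessment lien, has superpriority and ranks first.
Ordering the rest by effective date: C (2023-09-25), F (2023-11-18), E (2024-05-25), D (2025-07-12), B (2026-05-06).
D already ranks below A; the subordination has no effect.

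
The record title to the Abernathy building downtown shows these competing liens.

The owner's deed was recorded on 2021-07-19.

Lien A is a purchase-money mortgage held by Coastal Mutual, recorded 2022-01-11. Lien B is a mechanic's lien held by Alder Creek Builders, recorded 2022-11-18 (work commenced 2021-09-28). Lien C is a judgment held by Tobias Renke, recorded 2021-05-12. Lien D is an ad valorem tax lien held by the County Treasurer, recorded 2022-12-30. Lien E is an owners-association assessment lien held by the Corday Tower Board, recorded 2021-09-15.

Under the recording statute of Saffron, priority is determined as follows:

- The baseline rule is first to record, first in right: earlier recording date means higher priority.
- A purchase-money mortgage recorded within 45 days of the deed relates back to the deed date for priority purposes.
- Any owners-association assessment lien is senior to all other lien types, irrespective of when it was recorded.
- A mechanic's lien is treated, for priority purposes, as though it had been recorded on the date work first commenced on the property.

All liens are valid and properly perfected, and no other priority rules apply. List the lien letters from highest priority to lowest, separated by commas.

Effective dates: A missed the 45-day window (176 days after the deed), so its recording date stands; B relates back to 2021-09-28 (work commenced).
As an owners-association assessment lien, E is senior to every other lien.
The other liens, earliest effective date first: C (2021-05-12), B (2021-09-28), A (2022-01-11), D (2022-12-30).

E, C, B, A, D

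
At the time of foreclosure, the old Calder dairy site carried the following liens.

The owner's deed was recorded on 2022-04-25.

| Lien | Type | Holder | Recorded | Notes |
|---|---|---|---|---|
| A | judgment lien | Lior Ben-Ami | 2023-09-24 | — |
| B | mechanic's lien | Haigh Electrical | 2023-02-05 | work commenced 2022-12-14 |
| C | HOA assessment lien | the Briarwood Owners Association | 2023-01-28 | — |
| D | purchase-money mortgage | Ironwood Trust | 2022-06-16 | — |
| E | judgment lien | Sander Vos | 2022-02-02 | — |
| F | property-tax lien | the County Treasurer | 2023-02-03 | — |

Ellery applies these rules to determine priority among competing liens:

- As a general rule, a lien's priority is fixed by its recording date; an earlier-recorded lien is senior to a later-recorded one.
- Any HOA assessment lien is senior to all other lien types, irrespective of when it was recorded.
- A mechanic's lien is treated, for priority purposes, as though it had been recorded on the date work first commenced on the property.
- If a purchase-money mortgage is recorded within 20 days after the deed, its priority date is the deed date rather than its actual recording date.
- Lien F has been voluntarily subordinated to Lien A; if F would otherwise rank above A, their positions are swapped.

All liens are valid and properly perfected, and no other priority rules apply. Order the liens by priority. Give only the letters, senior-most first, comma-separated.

C, E, D, B, A, F

Adjusting effective dates: B relates back to 2022-12-14 (work commenced); D was recorded 52 days after the deed, outside the 20-day window, so it keeps its recording date.
As an HOA assessment lien, C is senior to every other lien.
Remaining liens by effective date: E (2022-02-02), D (2022-06-16), B (2022-12-14), F (2023-02-03), A (2023-09-24).
F would otherwise be senior to A, so under the subordination agreement F and A exchange positions.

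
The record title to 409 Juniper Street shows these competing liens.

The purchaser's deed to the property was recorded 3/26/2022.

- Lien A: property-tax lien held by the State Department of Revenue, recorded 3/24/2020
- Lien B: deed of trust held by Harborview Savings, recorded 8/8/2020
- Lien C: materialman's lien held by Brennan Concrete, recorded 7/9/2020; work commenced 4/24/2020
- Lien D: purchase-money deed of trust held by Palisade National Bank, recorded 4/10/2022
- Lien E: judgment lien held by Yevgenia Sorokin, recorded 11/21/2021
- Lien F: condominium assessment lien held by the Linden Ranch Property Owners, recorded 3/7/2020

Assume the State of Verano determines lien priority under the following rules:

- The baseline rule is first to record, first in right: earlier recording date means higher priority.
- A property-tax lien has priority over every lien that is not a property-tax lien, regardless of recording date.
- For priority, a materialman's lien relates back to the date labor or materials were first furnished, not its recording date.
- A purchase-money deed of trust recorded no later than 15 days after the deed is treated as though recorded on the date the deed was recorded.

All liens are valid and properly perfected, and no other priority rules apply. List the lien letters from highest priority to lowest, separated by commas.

A, F, C, B, E, D

Adjusting effective dates: C's effective date is 4/24/2020, when work began; D's effective date is the deed date, 3/26/2022.
As a property-tax lien, A is senior to every other lien.
The other liens, earliest effective date first: F (3/7/2020), C (4/24/2020), B (8/8/2020), E (11/21/2021), D (3/26/2022).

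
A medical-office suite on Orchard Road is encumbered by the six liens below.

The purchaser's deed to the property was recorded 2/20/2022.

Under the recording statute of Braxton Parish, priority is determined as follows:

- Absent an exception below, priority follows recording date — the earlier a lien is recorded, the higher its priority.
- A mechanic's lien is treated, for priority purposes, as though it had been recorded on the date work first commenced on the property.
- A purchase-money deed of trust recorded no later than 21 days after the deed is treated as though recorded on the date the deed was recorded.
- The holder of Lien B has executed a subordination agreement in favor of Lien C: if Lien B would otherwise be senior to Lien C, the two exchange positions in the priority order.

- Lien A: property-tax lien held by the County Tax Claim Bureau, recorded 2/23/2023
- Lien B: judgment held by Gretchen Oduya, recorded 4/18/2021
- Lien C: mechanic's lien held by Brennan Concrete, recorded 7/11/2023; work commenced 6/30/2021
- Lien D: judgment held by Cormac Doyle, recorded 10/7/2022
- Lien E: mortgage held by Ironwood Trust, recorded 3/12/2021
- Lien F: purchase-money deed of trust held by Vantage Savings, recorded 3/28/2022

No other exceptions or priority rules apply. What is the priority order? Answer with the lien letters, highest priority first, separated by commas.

E, C, B, F, D, A

First, effective dates: C's effective date is 6/30/2021, when work began; F was recorded 36 days after the deed, outside the 21-day window, so it keeps its recording date.
By effective date: E (3/12/2021), B (4/18/2021), C (6/30/2021), F (3/28/2022), D (10/7/2022), A (2/23/2023).
Because B would otherwise rank above C, the subordination swaps them.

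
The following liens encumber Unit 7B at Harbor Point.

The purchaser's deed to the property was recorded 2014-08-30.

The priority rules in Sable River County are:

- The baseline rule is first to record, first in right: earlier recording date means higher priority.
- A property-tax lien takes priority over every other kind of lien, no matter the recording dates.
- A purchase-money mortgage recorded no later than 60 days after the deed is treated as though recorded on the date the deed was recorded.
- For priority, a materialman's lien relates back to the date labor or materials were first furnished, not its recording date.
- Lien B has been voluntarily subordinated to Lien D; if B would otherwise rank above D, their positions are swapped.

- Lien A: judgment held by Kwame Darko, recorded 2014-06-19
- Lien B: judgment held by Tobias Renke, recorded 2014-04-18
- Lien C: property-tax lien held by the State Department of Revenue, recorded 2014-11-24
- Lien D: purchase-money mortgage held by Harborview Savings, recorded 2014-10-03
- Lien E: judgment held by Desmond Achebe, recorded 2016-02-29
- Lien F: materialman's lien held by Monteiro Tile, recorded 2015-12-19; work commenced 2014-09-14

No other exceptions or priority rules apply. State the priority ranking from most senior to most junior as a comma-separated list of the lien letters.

First, effective dates: D relates back to the deed date 2014-08-30; F relates back to 2014-09-14 (work commenced).
C is a property-tax lien, so it outranks all other liens regardless of date.
Ordering the rest by effective date: B (2014-04-18), A (2014-06-19), D (2014-08-30), F (2014-09-14), E (2016-02-29).
B would otherwise be senior to D, so under the subordination agreement B and D exchange positions.

C, D, A, B, F, E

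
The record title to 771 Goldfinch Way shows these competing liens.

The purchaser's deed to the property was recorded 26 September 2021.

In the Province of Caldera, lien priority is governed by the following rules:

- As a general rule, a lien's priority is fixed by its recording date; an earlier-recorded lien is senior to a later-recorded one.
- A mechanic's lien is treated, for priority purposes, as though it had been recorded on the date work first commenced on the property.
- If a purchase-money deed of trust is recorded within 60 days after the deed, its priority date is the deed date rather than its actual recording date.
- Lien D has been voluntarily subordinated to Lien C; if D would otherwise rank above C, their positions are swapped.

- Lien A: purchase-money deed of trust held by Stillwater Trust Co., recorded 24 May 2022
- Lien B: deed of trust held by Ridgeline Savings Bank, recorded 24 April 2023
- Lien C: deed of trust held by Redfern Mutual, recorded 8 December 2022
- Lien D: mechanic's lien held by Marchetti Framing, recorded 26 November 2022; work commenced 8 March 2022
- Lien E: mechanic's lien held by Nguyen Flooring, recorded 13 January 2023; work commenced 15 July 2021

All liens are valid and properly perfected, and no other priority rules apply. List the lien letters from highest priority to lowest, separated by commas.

Effective dates after the stated exceptions: A missed the 60-day window (240 days after the deed), so its recording date stands; D is treated as recorded 8 March 2022, the work-commencement date; E's effective date is 15 July 2021, when work began.
By effective date, earliest first: E (15 July 2021), D (8 March 2022), A (24 May 2022), C (8 December 2022), B (24 April 2023).
Because D would otherwise rank above C, the subordination swaps them.

E, C, A, D, B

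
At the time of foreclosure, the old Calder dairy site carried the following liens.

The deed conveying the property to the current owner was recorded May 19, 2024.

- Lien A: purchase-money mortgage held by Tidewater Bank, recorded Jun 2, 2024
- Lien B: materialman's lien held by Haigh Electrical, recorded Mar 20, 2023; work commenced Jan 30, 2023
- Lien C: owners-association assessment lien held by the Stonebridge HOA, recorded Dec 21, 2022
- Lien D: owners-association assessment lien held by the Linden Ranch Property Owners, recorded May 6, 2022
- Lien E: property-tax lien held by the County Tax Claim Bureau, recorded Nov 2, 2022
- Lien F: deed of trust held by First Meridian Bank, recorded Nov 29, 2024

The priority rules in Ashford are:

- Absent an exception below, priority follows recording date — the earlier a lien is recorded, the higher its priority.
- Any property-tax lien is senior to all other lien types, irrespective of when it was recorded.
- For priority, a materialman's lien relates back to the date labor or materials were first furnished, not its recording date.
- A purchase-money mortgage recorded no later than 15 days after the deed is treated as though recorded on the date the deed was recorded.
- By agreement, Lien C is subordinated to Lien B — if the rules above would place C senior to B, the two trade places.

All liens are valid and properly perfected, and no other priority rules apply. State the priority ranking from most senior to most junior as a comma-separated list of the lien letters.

First, effective dates: A was recorded within the 15-day window, so its effective date is the deed date May 19, 2024; B is treated as recorded Jan 30, 2023, the work-commencement date.
E, as a property-tax lien, has superpriority and ranks first.
Remaining liens by effective date: D (May 6, 2022), C (Dec 21, 2022), B (Jan 30, 2023), A (May 19, 2024), F (Nov 29, 2024).
The subordination applies — C was senior to B — so C and B swap.

E, D, B, C, A, F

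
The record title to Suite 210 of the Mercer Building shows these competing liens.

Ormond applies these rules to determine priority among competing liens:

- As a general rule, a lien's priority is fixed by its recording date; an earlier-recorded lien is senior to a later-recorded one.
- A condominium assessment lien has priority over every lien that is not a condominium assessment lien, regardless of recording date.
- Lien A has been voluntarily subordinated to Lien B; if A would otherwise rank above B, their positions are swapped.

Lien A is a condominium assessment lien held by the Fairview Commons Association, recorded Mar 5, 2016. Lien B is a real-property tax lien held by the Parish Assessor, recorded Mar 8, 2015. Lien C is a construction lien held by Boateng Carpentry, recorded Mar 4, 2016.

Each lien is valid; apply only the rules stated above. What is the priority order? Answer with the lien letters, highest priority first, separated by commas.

B, A, C

As a condominium assessment lien, A is senior to every other lien.
Remaining liens by effective date: B (Mar 8, 2015), C (Mar 4, 2016).
Because A would otherwise rank above B, the subordination swaps them.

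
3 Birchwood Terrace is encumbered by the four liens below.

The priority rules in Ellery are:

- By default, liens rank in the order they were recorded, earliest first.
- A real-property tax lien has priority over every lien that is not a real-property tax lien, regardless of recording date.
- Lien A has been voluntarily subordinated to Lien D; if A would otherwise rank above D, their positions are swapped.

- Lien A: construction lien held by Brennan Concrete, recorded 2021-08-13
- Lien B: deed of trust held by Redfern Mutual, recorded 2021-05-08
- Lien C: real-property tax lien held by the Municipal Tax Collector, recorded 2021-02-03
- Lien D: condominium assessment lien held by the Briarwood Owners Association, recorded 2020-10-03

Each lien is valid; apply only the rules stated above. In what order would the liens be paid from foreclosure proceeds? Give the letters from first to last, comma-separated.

As a real-property tax lien, C is senior to every other lien.
Among the remaining liens, by effective date: D (2020-10-03), B (2021-05-08), A (2021-08-13).
Since A is not senior to D, the subordination leaves the order unchanged.

C, D, B, A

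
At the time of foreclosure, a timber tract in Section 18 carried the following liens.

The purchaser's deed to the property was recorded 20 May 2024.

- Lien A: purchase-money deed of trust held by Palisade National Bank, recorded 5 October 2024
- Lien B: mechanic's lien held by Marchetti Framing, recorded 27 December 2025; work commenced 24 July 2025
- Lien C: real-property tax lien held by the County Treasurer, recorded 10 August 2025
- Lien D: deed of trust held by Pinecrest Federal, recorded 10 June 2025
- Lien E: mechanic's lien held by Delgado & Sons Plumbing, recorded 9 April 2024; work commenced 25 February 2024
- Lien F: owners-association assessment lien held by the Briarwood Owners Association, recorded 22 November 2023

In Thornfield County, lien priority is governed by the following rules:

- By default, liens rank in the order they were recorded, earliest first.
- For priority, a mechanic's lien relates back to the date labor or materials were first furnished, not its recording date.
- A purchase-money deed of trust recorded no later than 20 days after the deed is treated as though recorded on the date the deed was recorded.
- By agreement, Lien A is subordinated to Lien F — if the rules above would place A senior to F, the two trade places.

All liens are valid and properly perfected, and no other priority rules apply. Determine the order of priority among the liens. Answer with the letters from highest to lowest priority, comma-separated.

F, E, A, D, B, C

First, effective dates: A was recorded 138 days after the deed — beyond 20 days — so no relation-back applies; B's effective date is 24 July 2025, when work began; E's effective date is 25 February 2024, when work began.
Sorted by effective date: F (22 November 2023), E (25 February 2024), A (5 October 2024), D (10 June 2025), B (24 July 2025), C (10 August 2025).
A is already junior to F, so the subordination agreement changes nothing.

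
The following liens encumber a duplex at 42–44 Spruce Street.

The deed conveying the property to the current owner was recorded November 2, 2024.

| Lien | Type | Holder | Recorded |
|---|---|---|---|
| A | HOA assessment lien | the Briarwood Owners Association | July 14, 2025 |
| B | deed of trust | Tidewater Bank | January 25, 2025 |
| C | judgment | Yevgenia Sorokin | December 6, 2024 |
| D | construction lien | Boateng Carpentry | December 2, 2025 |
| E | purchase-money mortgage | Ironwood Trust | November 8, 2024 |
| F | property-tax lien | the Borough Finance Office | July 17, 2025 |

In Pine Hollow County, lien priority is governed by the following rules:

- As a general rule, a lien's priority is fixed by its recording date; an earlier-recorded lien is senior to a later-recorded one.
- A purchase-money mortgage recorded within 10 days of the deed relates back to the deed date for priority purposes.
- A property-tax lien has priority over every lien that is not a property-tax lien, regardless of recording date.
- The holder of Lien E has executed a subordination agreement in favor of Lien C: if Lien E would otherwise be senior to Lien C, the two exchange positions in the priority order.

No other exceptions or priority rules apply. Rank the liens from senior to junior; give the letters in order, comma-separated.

F, C, E, B, A, D

Adjusting effective dates: E relates back to the deed date November 2, 2024.
F is a property-tax lien and takes priority over every other lien.
Ordering the rest by effective date: E (November 2, 2024), C (December 6, 2024), B (January 25, 2025), A (July 14, 2025), D (December 2, 2025).
E would otherwise be senior to C, so under the subordination agreement E and C exchange positions.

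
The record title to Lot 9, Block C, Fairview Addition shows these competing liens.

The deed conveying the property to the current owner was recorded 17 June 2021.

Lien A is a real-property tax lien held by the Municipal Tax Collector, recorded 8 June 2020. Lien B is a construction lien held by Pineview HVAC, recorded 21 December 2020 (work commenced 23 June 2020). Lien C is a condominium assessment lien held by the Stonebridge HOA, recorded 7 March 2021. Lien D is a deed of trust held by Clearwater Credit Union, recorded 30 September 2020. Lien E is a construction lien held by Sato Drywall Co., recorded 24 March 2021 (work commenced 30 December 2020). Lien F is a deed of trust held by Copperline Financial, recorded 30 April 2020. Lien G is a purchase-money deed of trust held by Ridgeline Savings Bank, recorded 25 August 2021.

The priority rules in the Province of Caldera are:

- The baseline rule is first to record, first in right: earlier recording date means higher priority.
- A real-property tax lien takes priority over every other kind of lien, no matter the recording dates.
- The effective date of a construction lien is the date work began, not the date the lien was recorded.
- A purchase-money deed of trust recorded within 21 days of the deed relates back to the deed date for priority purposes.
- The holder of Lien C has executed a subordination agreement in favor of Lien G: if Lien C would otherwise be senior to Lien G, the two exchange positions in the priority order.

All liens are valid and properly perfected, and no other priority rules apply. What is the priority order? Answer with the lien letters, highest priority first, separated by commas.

Adjusting effective dates: B relates back to 23 June 2020 (work commenced); E's effective date is 30 December 2020, when work began; G was recorded 69 days after the deed, outside the 21-day window, so it keeps its recording date.
As a real-property tax lien, A is senior to every other lien.
Among the remaining liens, by effective date: F (30 April 2020), B (23 June 2020), D (30 September 2020), E (30 December 2020), C (7 March 2021), G (25 August 2021).
The subordination applies — C was senior to G — so C and G swap.

A, F, B, D, E, G, C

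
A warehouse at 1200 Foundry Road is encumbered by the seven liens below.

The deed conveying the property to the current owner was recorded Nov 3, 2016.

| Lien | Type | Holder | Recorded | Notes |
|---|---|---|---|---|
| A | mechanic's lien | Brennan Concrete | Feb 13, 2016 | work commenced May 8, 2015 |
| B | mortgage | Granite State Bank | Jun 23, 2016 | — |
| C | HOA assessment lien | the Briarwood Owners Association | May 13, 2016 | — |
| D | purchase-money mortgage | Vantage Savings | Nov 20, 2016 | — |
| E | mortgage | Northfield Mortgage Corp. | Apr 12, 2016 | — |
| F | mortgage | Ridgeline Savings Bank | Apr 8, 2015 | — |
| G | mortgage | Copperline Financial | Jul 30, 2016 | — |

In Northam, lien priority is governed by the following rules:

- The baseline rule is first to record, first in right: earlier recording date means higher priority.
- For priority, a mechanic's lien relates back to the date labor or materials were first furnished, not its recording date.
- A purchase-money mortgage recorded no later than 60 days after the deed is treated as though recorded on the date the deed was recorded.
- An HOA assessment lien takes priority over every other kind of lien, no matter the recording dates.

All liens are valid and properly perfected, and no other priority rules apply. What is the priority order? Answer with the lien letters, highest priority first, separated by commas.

C, F, A, E, B, G, D

Effective dates: A is treated as recorded May 8, 2015, the work-commencement date; D relates back to the deed date Nov 3, 2016.
As an HOA assessment lien, C is senior to every other lien.
Remaining liens by effective date: F (Apr 8, 2015), A (May 8, 2015), E (Apr 12, 2016), B (Jun 23, 2016), G (Jul 30, 2016), D (Nov 3, 2016).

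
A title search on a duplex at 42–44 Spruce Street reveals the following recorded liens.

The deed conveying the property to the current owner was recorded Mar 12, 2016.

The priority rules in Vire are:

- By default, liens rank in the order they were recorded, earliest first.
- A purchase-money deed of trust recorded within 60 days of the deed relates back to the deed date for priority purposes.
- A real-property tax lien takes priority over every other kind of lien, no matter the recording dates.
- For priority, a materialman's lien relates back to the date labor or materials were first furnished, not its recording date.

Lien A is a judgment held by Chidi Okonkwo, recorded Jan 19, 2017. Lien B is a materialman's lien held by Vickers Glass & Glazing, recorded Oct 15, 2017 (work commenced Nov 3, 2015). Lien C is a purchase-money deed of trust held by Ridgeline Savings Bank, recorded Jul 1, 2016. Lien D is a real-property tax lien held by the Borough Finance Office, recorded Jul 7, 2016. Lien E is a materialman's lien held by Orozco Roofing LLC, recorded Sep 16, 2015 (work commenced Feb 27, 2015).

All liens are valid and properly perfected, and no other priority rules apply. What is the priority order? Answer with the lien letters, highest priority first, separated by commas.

Effective dates after the stated exceptions: B is treated as recorded Nov 3, 2015, the work-commencement date; C missed the 60-day window (111 days after the deed), so its recording date stands; E's effective date is Feb 27, 2015, when work began.
As a real-property tax lien, D is senior to every other lien.
Ordering the rest by effective date: E (Feb 27, 2015), B (Nov 3, 2015), C (Jul 1, 2016), A (Jan 19, 2017).

D, E, B, C, A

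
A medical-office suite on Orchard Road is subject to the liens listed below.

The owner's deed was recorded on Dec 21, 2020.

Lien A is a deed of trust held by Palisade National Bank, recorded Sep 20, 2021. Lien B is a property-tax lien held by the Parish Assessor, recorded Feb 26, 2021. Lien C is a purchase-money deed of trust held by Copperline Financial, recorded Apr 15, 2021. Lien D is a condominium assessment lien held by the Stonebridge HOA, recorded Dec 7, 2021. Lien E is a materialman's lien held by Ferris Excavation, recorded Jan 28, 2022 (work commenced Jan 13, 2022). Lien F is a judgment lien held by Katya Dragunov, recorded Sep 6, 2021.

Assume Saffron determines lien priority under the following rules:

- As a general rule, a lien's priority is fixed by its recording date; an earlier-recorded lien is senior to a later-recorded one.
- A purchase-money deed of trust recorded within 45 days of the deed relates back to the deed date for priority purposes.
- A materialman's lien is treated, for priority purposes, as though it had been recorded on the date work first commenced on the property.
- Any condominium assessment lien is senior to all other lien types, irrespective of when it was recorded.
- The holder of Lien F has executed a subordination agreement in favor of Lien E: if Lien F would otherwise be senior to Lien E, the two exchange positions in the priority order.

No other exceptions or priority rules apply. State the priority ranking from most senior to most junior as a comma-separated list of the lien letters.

D, B, C, E, A, F

Effective dates after the stated exceptions: C was recorded 115 days after the deed — beyond 45 days — so no relation-back applies; E relates back to Jan 13, 2022 (work commenced).
D is a condominium assessment lien and takes priority over every other lien.
The other liens, earliest effective date first: B (Feb 26, 2021), C (Apr 15, 2021), F (Sep 6, 2021), A (Sep 20, 2021), E (Jan 13, 2022).
The subordination applies — F was senior to E — so F and E swap.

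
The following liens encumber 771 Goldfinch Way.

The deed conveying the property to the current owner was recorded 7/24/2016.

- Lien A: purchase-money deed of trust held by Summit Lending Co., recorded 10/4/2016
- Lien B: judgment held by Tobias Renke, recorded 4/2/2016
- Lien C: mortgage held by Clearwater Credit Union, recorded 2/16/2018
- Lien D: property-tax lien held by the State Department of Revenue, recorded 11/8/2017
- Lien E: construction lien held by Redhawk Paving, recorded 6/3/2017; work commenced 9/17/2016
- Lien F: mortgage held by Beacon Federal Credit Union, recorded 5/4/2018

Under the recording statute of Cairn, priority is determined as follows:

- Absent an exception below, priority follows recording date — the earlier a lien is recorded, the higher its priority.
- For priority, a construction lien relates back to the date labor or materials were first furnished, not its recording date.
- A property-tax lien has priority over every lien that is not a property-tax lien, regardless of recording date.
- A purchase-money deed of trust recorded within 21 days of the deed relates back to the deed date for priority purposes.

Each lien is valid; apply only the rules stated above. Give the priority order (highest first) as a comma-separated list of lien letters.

Effective dates after the stated exceptions: A was recorded 72 days after the deed, outside the 21-day window, so it keeps its recording date; E is treated as recorded 9/17/2016, the work-commencement date.
D is a property-tax lien, so it outranks all other liens regardless of date.
Ordering the rest by effective date: B (4/2/2016), E (9/17/2016), A (10/4/2016), C (2/16/2018), F (5/4/2018).

D, B, E, A, C, F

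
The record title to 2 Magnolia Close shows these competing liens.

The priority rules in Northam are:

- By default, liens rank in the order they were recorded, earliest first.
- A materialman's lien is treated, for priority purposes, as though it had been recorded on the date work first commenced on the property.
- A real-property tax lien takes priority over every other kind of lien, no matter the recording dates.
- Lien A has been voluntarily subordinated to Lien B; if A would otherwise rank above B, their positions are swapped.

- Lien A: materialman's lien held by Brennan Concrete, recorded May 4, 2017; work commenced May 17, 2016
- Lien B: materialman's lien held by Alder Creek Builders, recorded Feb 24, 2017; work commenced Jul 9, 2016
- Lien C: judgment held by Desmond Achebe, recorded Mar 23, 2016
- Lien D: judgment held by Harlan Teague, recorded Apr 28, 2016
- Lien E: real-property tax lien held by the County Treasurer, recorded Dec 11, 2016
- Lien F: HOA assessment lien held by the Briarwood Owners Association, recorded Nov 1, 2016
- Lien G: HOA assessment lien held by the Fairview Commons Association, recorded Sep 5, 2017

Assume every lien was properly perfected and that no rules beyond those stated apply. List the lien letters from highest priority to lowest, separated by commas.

Effective dates after the stated exceptions: A is treated as recorded May 17, 2016, the work-commencement date; B relates back to Jul 9, 2016 (work commenced).
E is a real-property tax lien, so it outranks all other liens regardless of date.
The other liens, earliest effective date first: C (Mar 23, 2016), D (Apr 28, 2016), A (May 17, 2016), B (Jul 9, 2016), F (Nov 1, 2016), G (Sep 5, 2017).
The subordination applies — A was senior to B — so A and B swap.

E, C, D, B, A, F, G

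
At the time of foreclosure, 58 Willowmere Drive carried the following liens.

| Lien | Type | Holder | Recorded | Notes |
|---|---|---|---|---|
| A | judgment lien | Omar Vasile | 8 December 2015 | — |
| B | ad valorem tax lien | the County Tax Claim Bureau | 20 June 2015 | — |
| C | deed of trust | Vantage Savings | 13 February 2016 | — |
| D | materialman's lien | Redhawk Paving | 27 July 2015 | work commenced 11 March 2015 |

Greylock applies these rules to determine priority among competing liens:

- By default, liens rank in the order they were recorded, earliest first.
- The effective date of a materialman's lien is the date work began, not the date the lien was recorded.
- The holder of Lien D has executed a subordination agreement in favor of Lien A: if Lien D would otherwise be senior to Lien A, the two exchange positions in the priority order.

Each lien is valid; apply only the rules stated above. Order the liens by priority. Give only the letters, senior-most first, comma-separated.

A, B, D, C

Adjusting effective dates: D is treated as recorded 11 March 2015, the work-commencement date.
By effective date: D (11 March 2015), B (20 June 2015), A (8 December 2015), C (13 February 2016).
The subordination applies — D was senior to A — so D and A swap.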